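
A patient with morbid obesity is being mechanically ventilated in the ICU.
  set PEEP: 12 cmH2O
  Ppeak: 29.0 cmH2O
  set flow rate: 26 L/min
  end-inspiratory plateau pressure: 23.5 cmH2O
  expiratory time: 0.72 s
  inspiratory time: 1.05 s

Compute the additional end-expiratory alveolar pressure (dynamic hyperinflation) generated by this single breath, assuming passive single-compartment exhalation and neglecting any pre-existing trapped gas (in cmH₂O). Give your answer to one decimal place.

Flow: 26 L/min ÷ 60 = 0.4333 L/s.
Vt = flow × Ti = 0.4333 L/s × 1.05 s × 1000 mL/L = 454.97 mL.
R = (PIP − Pplat)/V̇ = (29.0 − 23.5) / 0.4333 = 5.5/0.4333 = 12.693 cmH2O·s/L.
C = Vt/(Pplat − PEEP) = 454.97 / (23.5 − 12) = 454.97/11.5 = 39.563 mL/cmH2O.
τ = R × C = 12.693 × 0.03956 L/cmH2O = 0.5021 s.
Fraction remaining = e^(−Te/τ) = e^(−0.72/0.5021) = 0.2384; trapped volume = 454.97 × 0.2384 = 108.46 mL.
Additional alveolar pressure from trapping ≈ V_trapped / C = 108.46 / 39.563 = 2.741 cmH2O.

2.7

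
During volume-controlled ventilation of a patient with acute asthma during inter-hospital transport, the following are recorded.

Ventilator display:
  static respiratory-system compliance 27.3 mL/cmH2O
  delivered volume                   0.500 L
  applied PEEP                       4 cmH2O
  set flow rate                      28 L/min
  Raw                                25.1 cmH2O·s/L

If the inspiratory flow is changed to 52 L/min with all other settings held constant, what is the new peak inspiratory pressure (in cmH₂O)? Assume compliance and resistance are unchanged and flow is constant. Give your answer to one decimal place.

44.1

Flow: 28 L/min ÷ 60 = 0.4667 L/s.
New flow: 52 L/min ÷ 60 = 0.8667 L/s.
PIP = Vt/C + R·V̇ + PEEP (constant-flow equation of motion).
Only the resistive term changes: ΔPIP = R × ΔV̇ = 25.1 × (0.8667 − 0.4667) = 25.1 × 0.4 = 10.04 cmH2O.
Original PIP = 500/27.3 + 25.1×0.4667 + 4 = 34.029 cmH2O; new PIP = 34.029 + (10.04) = 44.069 cmH2O.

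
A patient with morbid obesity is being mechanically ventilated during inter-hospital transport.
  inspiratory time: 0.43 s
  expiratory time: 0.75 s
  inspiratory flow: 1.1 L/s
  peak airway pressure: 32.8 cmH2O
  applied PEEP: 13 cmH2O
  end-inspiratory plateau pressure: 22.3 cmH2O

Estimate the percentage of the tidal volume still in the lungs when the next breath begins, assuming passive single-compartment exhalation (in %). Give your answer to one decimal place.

Vt = flow × Ti = 1.1 L/s × 0.43 s × 1000 mL/L = 473.0 mL.
R = (PIP − Pplat)/V̇ = (32.8 − 22.3) / 1.1 = 10.5/1.1 = 9.545 cmH2O·s/L.
C = Vt/(Pplat − PEEP) = 473.0 / (22.3 − 13) = 473.0/9.3 = 50.86 mL/cmH2O.
τ = R × C = 9.545 × 0.05086 L/cmH2O = 0.4855 s.
Fraction remaining at end-expiration = e^(−Te/τ) = e^(−0.75/0.4855) = 0.2134 → 21.34%.

21.3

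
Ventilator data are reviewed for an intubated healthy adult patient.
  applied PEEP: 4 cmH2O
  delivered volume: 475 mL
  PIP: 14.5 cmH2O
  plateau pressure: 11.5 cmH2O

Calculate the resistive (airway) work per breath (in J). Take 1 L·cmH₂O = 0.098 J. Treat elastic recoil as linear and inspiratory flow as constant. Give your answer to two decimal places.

0.14

With constant inspiratory flow the resistive pressure is constant at PIP − Pplat = 14.5 − 11.5 = 3.0 cmH2O, so resistive work = 3.0 × 0.475 = 1.425 L·cmH2O.
× 0.098 J/(L·cmH2O) → 0.1397 J.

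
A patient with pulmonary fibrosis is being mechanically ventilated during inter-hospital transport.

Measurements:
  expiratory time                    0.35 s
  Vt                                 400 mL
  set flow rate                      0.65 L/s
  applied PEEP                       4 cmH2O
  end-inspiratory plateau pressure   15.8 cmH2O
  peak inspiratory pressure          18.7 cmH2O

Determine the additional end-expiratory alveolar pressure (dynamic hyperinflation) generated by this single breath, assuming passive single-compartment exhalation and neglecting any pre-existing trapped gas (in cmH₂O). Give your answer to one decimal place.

1.2

R = (PIP − Pplat)/V̇ = (18.7 − 15.8) / 0.65 = 2.9/0.65 = 4.462 cmH2O·s/L.
C = Vt/(Pplat − PEEP) = 400.0 / (15.8 − 4) = 400.0/11.8 = 33.898 mL/cmH2O.
τ = R × C = 4.462 × 0.0339 L/cmH2O = 0.1513 s.
Fraction remaining = e^(−Te/τ) = e^(−0.35/0.1513) = 0.09894; trapped volume = 400.0 × 0.09894 = 39.576 mL.
Additional alveolar pressure from trapping ≈ V_trapped / C = 39.576 / 33.898 = 1.168 cmH2O.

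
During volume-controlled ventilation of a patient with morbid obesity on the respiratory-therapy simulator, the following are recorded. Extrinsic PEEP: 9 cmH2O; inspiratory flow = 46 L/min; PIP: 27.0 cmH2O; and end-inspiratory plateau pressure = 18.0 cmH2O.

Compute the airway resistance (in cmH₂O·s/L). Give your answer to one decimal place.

Flow: 46 L/min ÷ 60 = 0.7667 L/s.
Raw = (PIP − Pplat) / flow = (27.0 − 18.0) / 0.7667 = 9.0 / 0.7667 = 11.739 cmH2O·s/L.

11.7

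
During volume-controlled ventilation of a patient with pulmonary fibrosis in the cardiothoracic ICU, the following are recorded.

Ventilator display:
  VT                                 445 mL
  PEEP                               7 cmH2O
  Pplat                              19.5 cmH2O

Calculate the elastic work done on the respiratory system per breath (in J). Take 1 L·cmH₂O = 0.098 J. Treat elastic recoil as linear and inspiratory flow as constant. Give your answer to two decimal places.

Elastic work ≈ ½ × (Pplat − PEEP) × Vt = 0.5 × (19.5 − 7) × 0.445 L = 0.5 × 12.5 × 0.445 = 2.781 L·cmH2O.
× 0.098 J/(L·cmH2O) → 0.2725 J.

0.27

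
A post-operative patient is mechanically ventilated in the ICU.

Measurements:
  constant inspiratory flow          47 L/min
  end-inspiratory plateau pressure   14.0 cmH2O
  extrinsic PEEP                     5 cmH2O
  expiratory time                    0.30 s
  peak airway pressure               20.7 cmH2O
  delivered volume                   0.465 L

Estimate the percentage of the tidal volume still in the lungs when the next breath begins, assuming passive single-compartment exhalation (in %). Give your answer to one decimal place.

Flow: 47 L/min ÷ 60 = 0.7833 L/s.
R = (PIP − Pplat)/V̇ = (20.7 − 14.0) / 0.7833 = 6.7/0.7833 = 8.554 cmH2O·s/L.
C = Vt/(Pplat − PEEP) = 465.0 / (14.0 − 5) = 465.0/9.0 = 51.667 mL/cmH2O.
τ = R × C = 8.554 × 0.05167 L/cmH2O = 0.442 s.
Fraction remaining at end-expiration = e^(−Te/τ) = e^(−0.30/0.442) = 0.5073 → 50.73%.

50.7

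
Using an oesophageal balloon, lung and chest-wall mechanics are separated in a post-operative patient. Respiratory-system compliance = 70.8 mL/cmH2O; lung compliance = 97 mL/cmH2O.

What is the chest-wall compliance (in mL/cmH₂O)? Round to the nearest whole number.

262

1/Ccw = 1/Crs − 1/CL.
1/Ccw = 1/70.8 − 1/97 = 0.003815.
Ccw = 262.12 mL/cmH2O.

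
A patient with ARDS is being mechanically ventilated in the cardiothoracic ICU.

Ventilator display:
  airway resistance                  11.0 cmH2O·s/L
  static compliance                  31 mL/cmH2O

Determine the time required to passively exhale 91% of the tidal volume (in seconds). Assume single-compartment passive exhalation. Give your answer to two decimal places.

τ = R × C = 11.0 × 31 mL/cmH2O = 11.0 × 0.031 L/cmH2O = 0.341 s.
Exhaled fraction f = 1 − e^(−t/τ) → t = −τ·ln(1 − f) = −0.341·ln(0.09) = 0.8211 s.

0.82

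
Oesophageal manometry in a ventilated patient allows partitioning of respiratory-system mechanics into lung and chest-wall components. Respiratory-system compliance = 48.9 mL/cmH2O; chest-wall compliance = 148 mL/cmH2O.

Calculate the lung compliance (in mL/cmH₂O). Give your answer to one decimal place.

73.0

1/CL = 1/Crs − 1/Ccw.
1/CL = 1/48.9 − 1/148 = 0.01369.
CL = 73.046 mL/cmH2O.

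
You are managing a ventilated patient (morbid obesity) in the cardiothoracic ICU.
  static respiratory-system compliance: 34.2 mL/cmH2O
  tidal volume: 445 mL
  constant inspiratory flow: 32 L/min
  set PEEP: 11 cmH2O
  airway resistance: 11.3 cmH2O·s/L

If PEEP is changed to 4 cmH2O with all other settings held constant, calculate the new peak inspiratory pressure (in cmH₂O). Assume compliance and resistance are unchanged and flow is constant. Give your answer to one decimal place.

23.0

Flow: 32 L/min ÷ 60 = 0.5333 L/s.
PIP = Vt/C + R·V̇ + PEEP (constant-flow equation of motion).
Only the baseline term changes: ΔPIP = ΔPEEP = 4 − 11 = -7.0 cmH2O.
Original PIP = 445/34.2 + 11.3×0.5333 + 11 = 30.038 cmH2O; new PIP = 30.038 + (-7.0) = 23.038 cmH2O.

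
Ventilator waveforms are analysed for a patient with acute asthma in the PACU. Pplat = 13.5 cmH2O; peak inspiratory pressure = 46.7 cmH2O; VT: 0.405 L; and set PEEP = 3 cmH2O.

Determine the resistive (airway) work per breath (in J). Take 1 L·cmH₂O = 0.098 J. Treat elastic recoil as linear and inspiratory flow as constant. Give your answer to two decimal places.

With constant inspiratory flow the resistive pressure is constant at PIP − Pplat = 46.7 − 13.5 = 33.2 cmH2O, so resistive work = 33.2 × 0.405 = 13.446 L·cmH2O.
× 0.098 J/(L·cmH2O) → 1.318 J.

1.32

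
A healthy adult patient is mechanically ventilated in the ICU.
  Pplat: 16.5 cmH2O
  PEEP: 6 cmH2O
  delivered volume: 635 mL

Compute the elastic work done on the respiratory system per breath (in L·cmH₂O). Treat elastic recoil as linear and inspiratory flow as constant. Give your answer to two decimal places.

3.33

Elastic work ≈ ½ × (Pplat − PEEP) × Vt = 0.5 × (16.5 − 6) × 0.635 L = 0.5 × 10.5 × 0.635 = 3.334 L·cmH2O.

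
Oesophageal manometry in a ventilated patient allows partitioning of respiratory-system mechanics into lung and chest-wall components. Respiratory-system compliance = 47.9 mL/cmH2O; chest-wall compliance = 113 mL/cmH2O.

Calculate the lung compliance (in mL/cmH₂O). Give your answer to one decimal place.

83.1

1/CL = 1/Crs − 1/Ccw.
1/CL = 1/47.9 − 1/113 = 0.01203.
CL = 83.126 mL/cmH2O.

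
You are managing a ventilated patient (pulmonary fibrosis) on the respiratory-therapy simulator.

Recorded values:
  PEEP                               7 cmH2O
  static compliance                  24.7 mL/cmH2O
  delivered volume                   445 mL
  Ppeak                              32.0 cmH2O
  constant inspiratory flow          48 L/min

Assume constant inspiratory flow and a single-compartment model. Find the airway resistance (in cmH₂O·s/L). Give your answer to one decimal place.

8.7

Flow: 48 L/min ÷ 60 = 0.8 L/s.
Equation of motion (constant flow): PIP = Vt/C + R·V̇ + PEEP.
R·V̇ = PIP − Vt/C − PEEP = 32.0 − 445/24.7 − 7 = 32.0 − 18.016 − 7 = 6.984 cmH2O.
R = 6.984 / 0.8 = 8.73 cmH2O·s/L.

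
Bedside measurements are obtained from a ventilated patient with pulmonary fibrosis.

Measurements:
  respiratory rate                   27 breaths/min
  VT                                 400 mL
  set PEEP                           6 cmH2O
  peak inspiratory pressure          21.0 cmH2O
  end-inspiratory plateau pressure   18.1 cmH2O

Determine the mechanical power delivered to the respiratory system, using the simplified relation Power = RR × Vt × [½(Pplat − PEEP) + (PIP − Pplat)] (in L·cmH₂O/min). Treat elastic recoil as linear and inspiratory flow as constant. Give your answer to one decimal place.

Per-breath work = Vt × [½(Pplat−PEEP) + (PIP−Pplat)] = 0.400 × [0.5×12.1 + 2.9] = 0.400 × 8.95 = 3.58 L·cmH2O.
Power = 27 × 3.58 = 96.66 L·cmH2O/min.

96.7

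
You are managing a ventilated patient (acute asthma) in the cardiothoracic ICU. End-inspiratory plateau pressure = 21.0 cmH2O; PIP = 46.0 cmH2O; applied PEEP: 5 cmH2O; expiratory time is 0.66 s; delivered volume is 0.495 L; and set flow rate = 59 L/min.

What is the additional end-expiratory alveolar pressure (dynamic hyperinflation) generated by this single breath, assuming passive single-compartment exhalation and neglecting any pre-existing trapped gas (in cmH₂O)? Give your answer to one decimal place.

Flow: 59 L/min ÷ 60 = 0.9833 L/s.
R = (PIP − Pplat)/V̇ = (46.0 − 21.0) / 0.9833 = 25.0/0.9833 = 25.425 cmH2O·s/L.
C = Vt/(Pplat − PEEP) = 495.0 / (21.0 − 5) = 495.0/16.0 = 30.938 mL/cmH2O.
τ = R × C = 25.425 × 0.03094 L/cmH2O = 0.7866 s.
Fraction remaining = e^(−Te/τ) = e^(−0.66/0.7866) = 0.4321; trapped volume = 495.0 × 0.4321 = 213.89 mL.
Additional alveolar pressure from trapping ≈ V_trapped / C = 213.89 / 30.938 = 6.914 cmH2O.

6.9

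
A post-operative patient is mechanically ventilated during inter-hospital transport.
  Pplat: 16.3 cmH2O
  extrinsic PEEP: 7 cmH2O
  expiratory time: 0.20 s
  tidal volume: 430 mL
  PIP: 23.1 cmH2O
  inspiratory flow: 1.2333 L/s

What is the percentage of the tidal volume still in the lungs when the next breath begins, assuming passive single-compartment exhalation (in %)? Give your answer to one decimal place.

R = (PIP − Pplat)/V̇ = (23.1 − 16.3) / 1.2333 = 6.8/1.2333 = 5.514 cmH2O·s/L.
C = Vt/(Pplat − PEEP) = 430.0 / (16.3 − 7) = 430.0/9.3 = 46.237 mL/cmH2O.
τ = R × C = 5.514 × 0.04624 L/cmH2O = 0.255 s.
Fraction remaining at end-expiration = e^(−Te/τ) = e^(−0.20/0.255) = 0.4564 → 45.64%.

45.6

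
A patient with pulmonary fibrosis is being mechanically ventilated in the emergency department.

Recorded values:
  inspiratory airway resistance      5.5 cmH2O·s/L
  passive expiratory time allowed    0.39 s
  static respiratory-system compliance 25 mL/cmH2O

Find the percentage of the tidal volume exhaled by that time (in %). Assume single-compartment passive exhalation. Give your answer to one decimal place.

τ = R × C = 5.5 × 25 mL/cmH2O = 5.5 × 0.025 L/cmH2O = 0.1375 s.
Passive exhalation: V(t)/V₀ = e^(−t/τ) = e^(−0.39/0.1375) = 0.05864.
Fraction exhaled = 1 − 0.05864 = 0.9414 → 94.14%.

94.1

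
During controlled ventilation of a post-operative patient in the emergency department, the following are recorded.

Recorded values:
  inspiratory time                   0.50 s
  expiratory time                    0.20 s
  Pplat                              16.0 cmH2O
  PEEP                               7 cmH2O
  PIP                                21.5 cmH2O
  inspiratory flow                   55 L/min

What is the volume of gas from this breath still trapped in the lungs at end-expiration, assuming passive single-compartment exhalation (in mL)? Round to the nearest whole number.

Flow: 55 L/min ÷ 60 = 0.9167 L/s.
Vt = flow × Ti = 0.9167 L/s × 0.50 s × 1000 mL/L = 458.35 mL.
R = (PIP − Pplat)/V̇ = (21.5 − 16.0) / 0.9167 = 5.5/0.9167 = 6.0 cmH2O·s/L.
C = Vt/(Pplat − PEEP) = 458.35 / (16.0 − 7) = 458.35/9.0 = 50.928 mL/cmH2O.
τ = R × C = 6.0 × 0.05093 L/cmH2O = 0.3056 s.
Fraction remaining = e^(−Te/τ) = e^(−0.20/0.3056) = 0.5197.
Trapped volume = 458.35 × 0.5197 = 238.2 mL.

238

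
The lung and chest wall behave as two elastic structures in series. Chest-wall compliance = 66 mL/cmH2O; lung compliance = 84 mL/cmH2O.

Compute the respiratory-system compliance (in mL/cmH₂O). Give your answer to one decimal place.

Lung and chest wall are elastances in series: 1/Crs = 1/CL + 1/Ccw.
1/Crs = 1/84 + 1/66 = 0.02706.
Crs = 36.955 mL/cmH2O.

37.0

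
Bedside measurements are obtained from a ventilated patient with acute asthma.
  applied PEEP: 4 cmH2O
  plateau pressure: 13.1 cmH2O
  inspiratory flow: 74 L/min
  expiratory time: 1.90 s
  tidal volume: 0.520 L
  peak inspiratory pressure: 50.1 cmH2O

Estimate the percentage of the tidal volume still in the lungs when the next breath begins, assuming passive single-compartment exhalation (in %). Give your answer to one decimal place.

33.0

Flow: 74 L/min ÷ 60 = 1.2333 L/s.
R = (PIP − Pplat)/V̇ = (50.1 − 13.1) / 1.2333 = 37.0/1.2333 = 30.001 cmH2O·s/L.
C = Vt/(Pplat − PEEP) = 520.0 / (13.1 − 4) = 520.0/9.1 = 57.143 mL/cmH2O.
τ = R × C = 30.001 × 0.05714 L/cmH2O = 1.714 s.
Fraction remaining at end-expiration = e^(−Te/τ) = e^(−1.90/1.714) = 0.33 → 33.0%.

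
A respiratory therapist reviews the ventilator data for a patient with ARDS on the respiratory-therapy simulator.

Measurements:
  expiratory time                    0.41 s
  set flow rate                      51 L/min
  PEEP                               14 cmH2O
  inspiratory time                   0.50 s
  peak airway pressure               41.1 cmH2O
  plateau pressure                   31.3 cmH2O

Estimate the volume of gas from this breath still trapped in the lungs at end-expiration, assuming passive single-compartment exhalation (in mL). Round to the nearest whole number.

100

Flow: 51 L/min ÷ 60 = 0.85 L/s.
Vt = flow × Ti = 0.85 L/s × 0.50 s × 1000 mL/L = 425.0 mL.
R = (PIP − Pplat)/V̇ = (41.1 − 31.3) / 0.85 = 9.8/0.85 = 11.529 cmH2O·s/L.
C = Vt/(Pplat − PEEP) = 425.0 / (31.3 − 14) = 425.0/17.3 = 24.566 mL/cmH2O.
τ = R × C = 11.529 × 0.02457 L/cmH2O = 0.2833 s.
Fraction remaining = e^(−Te/τ) = e^(−0.41/0.2833) = 0.2352.
Trapped volume = 425.0 × 0.2352 = 99.96 mL.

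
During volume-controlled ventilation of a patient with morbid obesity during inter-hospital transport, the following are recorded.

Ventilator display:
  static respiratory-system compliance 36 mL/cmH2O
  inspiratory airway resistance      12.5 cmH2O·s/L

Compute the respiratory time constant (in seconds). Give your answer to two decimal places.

0.45

τ = R × C = 12.5 × 36 mL/cmH2O = 12.5 × 0.036 L/cmH2O = 0.45 s.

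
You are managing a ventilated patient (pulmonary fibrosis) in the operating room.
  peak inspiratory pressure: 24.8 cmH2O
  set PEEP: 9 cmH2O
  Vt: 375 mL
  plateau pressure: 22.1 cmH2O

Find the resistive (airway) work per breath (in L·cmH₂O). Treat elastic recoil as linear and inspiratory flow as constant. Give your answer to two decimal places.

With constant inspiratory flow the resistive pressure is constant at PIP − Pplat = 24.8 − 22.1 = 2.7 cmH2O, so resistive work = 2.7 × 0.375 = 1.013 L·cmH2O.

1.01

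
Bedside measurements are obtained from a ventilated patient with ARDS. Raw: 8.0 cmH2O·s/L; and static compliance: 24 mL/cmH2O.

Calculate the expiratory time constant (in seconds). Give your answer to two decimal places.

τ = R × C = 8.0 × 24 mL/cmH2O = 8.0 × 0.024 L/cmH2O = 0.192 s.

0.19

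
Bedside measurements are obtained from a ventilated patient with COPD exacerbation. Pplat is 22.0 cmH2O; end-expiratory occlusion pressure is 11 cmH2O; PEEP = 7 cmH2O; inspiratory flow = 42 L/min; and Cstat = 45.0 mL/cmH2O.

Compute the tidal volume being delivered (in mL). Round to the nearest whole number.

495

End-expiratory occlusion gives total PEEP = 11 cmH2O (intrinsic PEEP = 11 − 7 = 4). Use total PEEP for the elastic gradient.
Vt = Cstat × (Pplat − PEEPtotal) = 45.0 × (22.0 − 11) = 45.0 × 11.0 = 495.0 mL.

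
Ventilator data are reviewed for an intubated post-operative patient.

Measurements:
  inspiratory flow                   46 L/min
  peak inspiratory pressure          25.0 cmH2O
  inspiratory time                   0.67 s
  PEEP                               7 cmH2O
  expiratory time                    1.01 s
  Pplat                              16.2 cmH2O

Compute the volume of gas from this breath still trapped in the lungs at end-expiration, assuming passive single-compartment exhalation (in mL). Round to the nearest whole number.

Flow: 46 L/min ÷ 60 = 0.7667 L/s.
Vt = flow × Ti = 0.7667 L/s × 0.67 s × 1000 mL/L = 513.69 mL.
R = (PIP − Pplat)/V̇ = (25.0 − 16.2) / 0.7667 = 8.8/0.7667 = 11.478 cmH2O·s/L.
C = Vt/(Pplat − PEEP) = 513.69 / (16.2 − 7) = 513.69/9.2 = 55.836 mL/cmH2O.
τ = R × C = 11.478 × 0.05584 L/cmH2O = 0.6409 s.
Fraction remaining = e^(−Te/τ) = e^(−1.01/0.6409) = 0.2068.
Trapped volume = 513.69 × 0.2068 = 106.23 mL.

106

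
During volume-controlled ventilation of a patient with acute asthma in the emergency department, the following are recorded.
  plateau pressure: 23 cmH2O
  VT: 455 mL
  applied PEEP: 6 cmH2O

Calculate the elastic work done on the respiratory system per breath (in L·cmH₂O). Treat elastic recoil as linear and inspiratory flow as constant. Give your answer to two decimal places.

3.87

Elastic work ≈ ½ × (Pplat − PEEP) × Vt = 0.5 × (23 − 6) × 0.455 L = 0.5 × 17.0 × 0.455 = 3.868 L·cmH2O.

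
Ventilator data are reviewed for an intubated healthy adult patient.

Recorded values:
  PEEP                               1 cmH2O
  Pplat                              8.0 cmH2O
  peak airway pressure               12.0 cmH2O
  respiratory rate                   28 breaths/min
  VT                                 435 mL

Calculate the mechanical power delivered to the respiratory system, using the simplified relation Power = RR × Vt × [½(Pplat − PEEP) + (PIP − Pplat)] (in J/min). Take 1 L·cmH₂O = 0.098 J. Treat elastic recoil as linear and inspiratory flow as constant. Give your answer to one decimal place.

9.0

Per-breath work = Vt × [½(Pplat−PEEP) + (PIP−Pplat)] = 0.435 × [0.5×7.0 + 4.0] = 0.435 × 7.5 = 3.263 L·cmH2O.
Power = 28 × 3.263 = 91.364 L·cmH2O/min.
× 0.098 J/(L·cmH2O) → 8.954 J/min.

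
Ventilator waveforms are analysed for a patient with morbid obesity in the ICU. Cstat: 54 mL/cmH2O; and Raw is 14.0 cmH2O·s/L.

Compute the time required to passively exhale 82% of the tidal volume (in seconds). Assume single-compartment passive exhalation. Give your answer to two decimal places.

τ = R × C = 14.0 × 54 mL/cmH2O = 14.0 × 0.054 L/cmH2O = 0.756 s.
Exhaled fraction f = 1 − e^(−t/τ) → t = −τ·ln(1 − f) = −0.756·ln(0.18) = 1.296 s.

1.30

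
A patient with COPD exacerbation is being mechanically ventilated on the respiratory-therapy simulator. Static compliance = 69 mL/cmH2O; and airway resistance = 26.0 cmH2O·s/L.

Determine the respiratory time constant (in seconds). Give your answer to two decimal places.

τ = R × C = 26.0 × 69 mL/cmH2O = 26.0 × 0.069 L/cmH2O = 1.794 s.

1.79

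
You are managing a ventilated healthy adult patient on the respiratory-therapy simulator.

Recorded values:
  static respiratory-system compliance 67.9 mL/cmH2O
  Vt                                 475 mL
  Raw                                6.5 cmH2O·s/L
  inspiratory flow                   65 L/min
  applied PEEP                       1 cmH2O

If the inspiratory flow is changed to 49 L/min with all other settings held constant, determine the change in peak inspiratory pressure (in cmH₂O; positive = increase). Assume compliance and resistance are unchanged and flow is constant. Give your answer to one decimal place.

-1.7

Flow: 65 L/min ÷ 60 = 1.0833 L/s.
New flow: 49 L/min ÷ 60 = 0.8167 L/s.
PIP = Vt/C + R·V̇ + PEEP (constant-flow equation of motion).
Only the resistive term changes: ΔPIP = R × ΔV̇ = 6.5 × (0.8167 − 1.0833) = 6.5 × -0.2666 = -1.733 cmH2O.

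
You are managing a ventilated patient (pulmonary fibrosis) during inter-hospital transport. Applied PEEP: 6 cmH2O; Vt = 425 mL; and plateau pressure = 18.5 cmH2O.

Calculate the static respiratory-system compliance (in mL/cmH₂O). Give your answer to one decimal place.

34.0

Cstat = Vt / (Pplat − PEEP) = 425 / (18.5 − 6) = 425 / 12.5 = 34.0 mL/cmH2O.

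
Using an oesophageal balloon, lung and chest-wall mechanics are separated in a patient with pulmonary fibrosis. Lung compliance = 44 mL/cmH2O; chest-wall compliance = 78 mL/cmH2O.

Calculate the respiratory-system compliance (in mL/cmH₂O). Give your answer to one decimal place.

Lung and chest wall are elastances in series: 1/Crs = 1/CL + 1/Ccw.
1/Crs = 1/44 + 1/78 = 0.03555.
Crs = 28.129 mL/cmH2O.

28.1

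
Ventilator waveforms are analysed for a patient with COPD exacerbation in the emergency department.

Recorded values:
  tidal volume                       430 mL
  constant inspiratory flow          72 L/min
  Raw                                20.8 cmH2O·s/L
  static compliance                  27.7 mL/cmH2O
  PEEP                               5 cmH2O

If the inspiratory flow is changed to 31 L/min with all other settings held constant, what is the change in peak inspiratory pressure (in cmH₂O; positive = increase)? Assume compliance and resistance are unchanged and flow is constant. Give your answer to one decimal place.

-14.2

Flow: 72 L/min ÷ 60 = 1.2 L/s.
New flow: 31 L/min ÷ 60 = 0.5167 L/s.
PIP = Vt/C + R·V̇ + PEEP (constant-flow equation of motion).
Only the resistive term changes: ΔPIP = R × ΔV̇ = 20.8 × (0.5167 − 1.2) = 20.8 × -0.6833 = -14.213 cmH2O.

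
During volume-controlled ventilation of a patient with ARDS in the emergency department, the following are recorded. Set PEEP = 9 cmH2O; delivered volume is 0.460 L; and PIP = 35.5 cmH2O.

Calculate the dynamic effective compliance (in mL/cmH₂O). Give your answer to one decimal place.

Dynamic compliance = Vt / (PIP − PEEP) = 460 / (35.5 − 9) = 460 / 26.5 = 17.358 mL/cmH2O.

17.4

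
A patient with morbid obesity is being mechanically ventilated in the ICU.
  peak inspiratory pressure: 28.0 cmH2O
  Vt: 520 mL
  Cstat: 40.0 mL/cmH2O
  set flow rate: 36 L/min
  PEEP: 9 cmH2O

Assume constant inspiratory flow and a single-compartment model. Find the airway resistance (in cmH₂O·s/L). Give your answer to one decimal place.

Flow: 36 L/min ÷ 60 = 0.6 L/s.
Equation of motion (constant flow): PIP = Vt/C + R·V̇ + PEEP.
R·V̇ = PIP − Vt/C − PEEP = 28.0 − 520/40.0 − 9 = 28.0 − 13.0 − 9 = 6.0 cmH2O.
R = 6.0 / 0.6 = 10.0 cmH2O·s/L.

10.0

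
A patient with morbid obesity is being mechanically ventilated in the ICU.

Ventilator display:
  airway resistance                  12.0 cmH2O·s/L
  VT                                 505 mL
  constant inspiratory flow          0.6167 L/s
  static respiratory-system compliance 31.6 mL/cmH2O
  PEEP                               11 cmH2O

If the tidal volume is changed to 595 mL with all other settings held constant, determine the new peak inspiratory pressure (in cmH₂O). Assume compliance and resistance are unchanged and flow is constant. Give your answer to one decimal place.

37.2

PIP = Vt/C + R·V̇ + PEEP (constant-flow equation of motion).
Only the elastic term changes: ΔPIP = ΔVt / C = (595 − 505) / 31.6 = 2.848 cmH2O.
Original PIP = 505/31.6 + 12.0×0.6167 + 11 = 34.381 cmH2O; new PIP = 34.381 + (2.848) = 37.229 cmH2O.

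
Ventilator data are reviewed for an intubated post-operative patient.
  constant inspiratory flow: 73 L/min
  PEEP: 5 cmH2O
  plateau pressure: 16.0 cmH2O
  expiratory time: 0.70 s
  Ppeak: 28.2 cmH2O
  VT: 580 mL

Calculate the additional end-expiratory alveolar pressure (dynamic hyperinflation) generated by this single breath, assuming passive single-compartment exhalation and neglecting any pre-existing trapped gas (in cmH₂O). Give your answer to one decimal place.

2.9

Flow: 73 L/min ÷ 60 = 1.2167 L/s.
R = (PIP − Pplat)/V̇ = (28.2 − 16.0) / 1.2167 = 12.2/1.2167 = 10.027 cmH2O·s/L.
C = Vt/(Pplat − PEEP) = 580.0 / (16.0 − 5) = 580.0/11.0 = 52.727 mL/cmH2O.
τ = R × C = 10.027 × 0.05273 L/cmH2O = 0.5287 s.
Fraction remaining = e^(−Te/τ) = e^(−0.70/0.5287) = 0.2661; trapped volume = 580.0 × 0.2661 = 154.34 mL.
Additional alveolar pressure from trapping ≈ V_trapped / C = 154.34 / 52.727 = 2.927 cmH2O.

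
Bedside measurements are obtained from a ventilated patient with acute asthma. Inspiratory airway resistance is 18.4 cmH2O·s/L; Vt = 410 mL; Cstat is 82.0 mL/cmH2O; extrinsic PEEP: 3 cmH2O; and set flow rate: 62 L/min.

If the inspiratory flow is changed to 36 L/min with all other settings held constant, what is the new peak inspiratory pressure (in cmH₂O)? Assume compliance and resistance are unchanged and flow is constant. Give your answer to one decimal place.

Flow: 62 L/min ÷ 60 = 1.0333 L/s.
New flow: 36 L/min ÷ 60 = 0.6 L/s.
PIP = Vt/C + R·V̇ + PEEP (constant-flow equation of motion).
Only the resistive term changes: ΔPIP = R × ΔV̇ = 18.4 × (0.6 − 1.0333) = 18.4 × -0.4333 = -7.973 cmH2O.
Original PIP = 410/82.0 + 18.4×1.0333 + 3 = 27.013 cmH2O; new PIP = 27.013 + (-7.973) = 19.04 cmH2O.

19.0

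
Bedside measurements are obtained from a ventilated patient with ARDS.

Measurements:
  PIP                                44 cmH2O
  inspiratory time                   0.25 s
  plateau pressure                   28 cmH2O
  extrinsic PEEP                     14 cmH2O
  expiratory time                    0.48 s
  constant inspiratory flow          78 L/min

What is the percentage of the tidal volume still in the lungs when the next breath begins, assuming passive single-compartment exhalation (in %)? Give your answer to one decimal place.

18.6

Flow: 78 L/min ÷ 60 = 1.3 L/s.
Vt = flow × Ti = 1.3 L/s × 0.25 s × 1000 mL/L = 325.0 mL.
R = (PIP − Pplat)/V̇ = (44 − 28) / 1.3 = 16.0/1.3 = 12.308 cmH2O·s/L.
C = Vt/(Pplat − PEEP) = 325.0 / (28 − 14) = 325.0/14.0 = 23.214 mL/cmH2O.
τ = R × C = 12.308 × 0.02321 L/cmH2O = 0.2857 s.
Fraction remaining at end-expiration = e^(−Te/τ) = e^(−0.48/0.2857) = 0.1864 → 18.64%.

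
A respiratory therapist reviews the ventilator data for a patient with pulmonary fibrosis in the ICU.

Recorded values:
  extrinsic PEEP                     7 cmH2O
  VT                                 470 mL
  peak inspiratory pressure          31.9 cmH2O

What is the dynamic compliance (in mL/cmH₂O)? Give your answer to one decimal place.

18.9

Dynamic compliance = Vt / (PIP − PEEP) = 470 / (31.9 − 7) = 470 / 24.9 = 18.876 mL/cmH2O.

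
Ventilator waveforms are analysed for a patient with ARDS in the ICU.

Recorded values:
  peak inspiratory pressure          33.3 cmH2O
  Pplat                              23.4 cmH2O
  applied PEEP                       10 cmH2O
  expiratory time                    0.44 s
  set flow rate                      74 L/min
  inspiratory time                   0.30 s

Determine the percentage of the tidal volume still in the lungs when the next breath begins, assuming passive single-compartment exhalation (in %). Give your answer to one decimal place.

13.7

Flow: 74 L/min ÷ 60 = 1.2333 L/s.
Vt = flow × Ti = 1.2333 L/s × 0.30 s × 1000 mL/L = 369.99 mL.
R = (PIP − Pplat)/V̇ = (33.3 − 23.4) / 1.2333 = 9.9/1.2333 = 8.027 cmH2O·s/L.
C = Vt/(Pplat − PEEP) = 369.99 / (23.4 − 10) = 369.99/13.4 = 27.611 mL/cmH2O.
τ = R × C = 8.027 × 0.02761 L/cmH2O = 0.2216 s.
Fraction remaining at end-expiration = e^(−Te/τ) = e^(−0.44/0.2216) = 0.1373 → 13.73%.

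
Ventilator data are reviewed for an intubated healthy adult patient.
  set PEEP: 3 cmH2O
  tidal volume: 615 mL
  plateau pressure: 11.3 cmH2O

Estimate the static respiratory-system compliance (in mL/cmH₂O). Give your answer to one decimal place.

74.1

Cstat = Vt / (Pplat − PEEP) = 615 / (11.3 − 3) = 615 / 8.3 = 74.096 mL/cmH2O.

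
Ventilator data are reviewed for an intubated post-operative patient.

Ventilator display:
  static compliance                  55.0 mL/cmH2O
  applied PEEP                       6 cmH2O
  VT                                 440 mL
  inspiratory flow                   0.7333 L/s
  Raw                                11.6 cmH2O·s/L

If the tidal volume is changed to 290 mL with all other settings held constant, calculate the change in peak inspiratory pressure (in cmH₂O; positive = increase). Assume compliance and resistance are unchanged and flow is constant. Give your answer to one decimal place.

PIP = Vt/C + R·V̇ + PEEP (constant-flow equation of motion).
Only the elastic term changes: ΔPIP = ΔVt / C = (290 − 440) / 55.0 = -2.727 cmH2O.

-2.7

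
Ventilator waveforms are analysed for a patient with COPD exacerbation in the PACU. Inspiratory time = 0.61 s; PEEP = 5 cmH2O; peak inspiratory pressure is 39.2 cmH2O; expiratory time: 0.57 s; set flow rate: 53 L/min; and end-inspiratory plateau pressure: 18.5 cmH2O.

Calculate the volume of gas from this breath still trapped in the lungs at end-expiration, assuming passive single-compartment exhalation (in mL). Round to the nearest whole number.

293

Flow: 53 L/min ÷ 60 = 0.8833 L/s.
Vt = flow × Ti = 0.8833 L/s × 0.61 s × 1000 mL/L = 538.81 mL.
R = (PIP − Pplat)/V̇ = (39.2 − 18.5) / 0.8833 = 20.7/0.8833 = 23.435 cmH2O·s/L.
C = Vt/(Pplat − PEEP) = 538.81 / (18.5 − 5) = 538.81/13.5 = 39.912 mL/cmH2O.
τ = R × C = 23.435 × 0.03991 L/cmH2O = 0.9353 s.
Fraction remaining = e^(−Te/τ) = e^(−0.57/0.9353) = 0.5437.
Trapped volume = 538.81 × 0.5437 = 292.95 mL.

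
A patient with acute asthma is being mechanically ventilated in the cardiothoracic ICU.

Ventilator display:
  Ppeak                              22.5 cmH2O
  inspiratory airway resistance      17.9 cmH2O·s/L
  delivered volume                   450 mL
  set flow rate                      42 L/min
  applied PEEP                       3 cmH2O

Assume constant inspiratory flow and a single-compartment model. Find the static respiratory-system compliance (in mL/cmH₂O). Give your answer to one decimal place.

Flow: 42 L/min ÷ 60 = 0.7 L/s.
Equation of motion (constant flow): PIP = Vt/C + R·V̇ + PEEP.
Vt/C = PIP − R·V̇ − PEEP = 22.5 − 17.9×0.7 − 3 = 22.5 − 12.53 − 3 = 6.97 cmH2O.
C = Vt / 6.97 = 450 / 6.97 = 64.562 mL/cmH2O.

64.6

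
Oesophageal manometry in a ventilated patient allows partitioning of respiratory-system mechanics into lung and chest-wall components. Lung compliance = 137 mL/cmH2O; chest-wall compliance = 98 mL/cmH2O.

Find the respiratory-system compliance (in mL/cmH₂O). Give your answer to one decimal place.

57.1

Lung and chest wall are elastances in series: 1/Crs = 1/CL + 1/Ccw.
1/Crs = 1/137 + 1/98 = 0.0175.
Crs = 57.143 mL/cmH2O.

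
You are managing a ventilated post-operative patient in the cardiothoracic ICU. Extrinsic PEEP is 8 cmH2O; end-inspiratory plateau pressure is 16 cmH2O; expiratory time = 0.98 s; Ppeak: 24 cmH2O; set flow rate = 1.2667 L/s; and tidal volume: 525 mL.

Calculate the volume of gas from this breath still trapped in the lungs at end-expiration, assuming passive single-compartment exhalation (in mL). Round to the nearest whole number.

49

R = (PIP − Pplat)/V̇ = (24 − 16) / 1.2667 = 8.0/1.2667 = 6.316 cmH2O·s/L.
C = Vt/(Pplat − PEEP) = 525.0 / (16 − 8) = 525.0/8.0 = 65.625 mL/cmH2O.
τ = R × C = 6.316 × 0.06563 L/cmH2O = 0.4145 s.
Fraction remaining = e^(−Te/τ) = e^(−0.98/0.4145) = 0.09402.
Trapped volume = 525.0 × 0.09402 = 49.361 mL.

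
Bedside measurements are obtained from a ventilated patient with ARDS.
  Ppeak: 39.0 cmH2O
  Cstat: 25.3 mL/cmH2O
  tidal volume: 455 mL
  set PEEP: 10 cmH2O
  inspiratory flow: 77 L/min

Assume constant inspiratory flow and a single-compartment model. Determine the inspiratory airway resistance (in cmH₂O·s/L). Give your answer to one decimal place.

8.6

Flow: 77 L/min ÷ 60 = 1.2833 L/s.
Equation of motion (constant flow): PIP = Vt/C + R·V̇ + PEEP.
R·V̇ = PIP − Vt/C − PEEP = 39.0 − 455/25.3 − 10 = 39.0 − 17.984 − 10 = 11.016 cmH2O.
R = 11.016 / 1.2833 = 8.584 cmH2O·s/L.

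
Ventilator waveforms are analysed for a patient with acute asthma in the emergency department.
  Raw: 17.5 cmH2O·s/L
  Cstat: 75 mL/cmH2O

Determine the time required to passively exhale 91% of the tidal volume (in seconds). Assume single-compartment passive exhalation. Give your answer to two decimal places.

3.16

τ = R × C = 17.5 × 75 mL/cmH2O = 17.5 × 0.075 L/cmH2O = 1.313 s.
Exhaled fraction f = 1 − e^(−t/τ) → t = −τ·ln(1 − f) = −1.313·ln(0.09) = 3.162 s.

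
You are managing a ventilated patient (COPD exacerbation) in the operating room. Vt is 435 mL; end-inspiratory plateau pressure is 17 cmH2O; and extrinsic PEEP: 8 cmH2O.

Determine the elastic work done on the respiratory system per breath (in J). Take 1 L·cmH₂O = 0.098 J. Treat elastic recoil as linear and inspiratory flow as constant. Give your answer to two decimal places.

Elastic work ≈ ½ × (Pplat − PEEP) × Vt = 0.5 × (17 − 8) × 0.435 L = 0.5 × 9.0 × 0.435 = 1.958 L·cmH2O.
× 0.098 J/(L·cmH2O) → 0.1919 J.

0.19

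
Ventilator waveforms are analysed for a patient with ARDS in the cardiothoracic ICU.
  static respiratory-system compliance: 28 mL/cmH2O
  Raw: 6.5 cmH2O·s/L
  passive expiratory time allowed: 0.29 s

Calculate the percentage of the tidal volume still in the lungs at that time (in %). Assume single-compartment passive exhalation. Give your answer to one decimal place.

τ = R × C = 6.5 × 28 mL/cmH2O = 6.5 × 0.028 L/cmH2O = 0.182 s.
Passive exhalation: V(t)/V₀ = e^(−t/τ) = e^(−0.29/0.182) = 0.2032.
Fraction remaining = 0.2032 → 20.32%.

20.3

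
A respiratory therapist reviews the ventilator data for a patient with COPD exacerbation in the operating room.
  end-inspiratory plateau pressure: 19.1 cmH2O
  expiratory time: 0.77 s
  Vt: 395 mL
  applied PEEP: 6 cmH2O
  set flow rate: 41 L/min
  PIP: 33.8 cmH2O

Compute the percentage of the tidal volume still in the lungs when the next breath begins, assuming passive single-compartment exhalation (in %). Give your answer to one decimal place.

30.5

Flow: 41 L/min ÷ 60 = 0.6833 L/s.
R = (PIP − Pplat)/V̇ = (33.8 − 19.1) / 0.6833 = 14.7/0.6833 = 21.513 cmH2O·s/L.
C = Vt/(Pplat − PEEP) = 395.0 / (19.1 − 6) = 395.0/13.1 = 30.153 mL/cmH2O.
τ = R × C = 21.513 × 0.03015 L/cmH2O = 0.6486 s.
Fraction remaining at end-expiration = e^(−Te/τ) = e^(−0.77/0.6486) = 0.3051 → 30.51%.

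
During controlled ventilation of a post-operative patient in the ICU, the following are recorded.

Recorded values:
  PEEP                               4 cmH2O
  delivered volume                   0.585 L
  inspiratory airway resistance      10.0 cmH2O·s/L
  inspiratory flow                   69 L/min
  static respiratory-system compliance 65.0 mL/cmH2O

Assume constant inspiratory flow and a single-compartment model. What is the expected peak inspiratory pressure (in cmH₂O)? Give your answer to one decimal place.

Flow: 69 L/min ÷ 60 = 1.15 L/s.
Equation of motion (constant flow): PIP = Vt/C + R·V̇ + PEEP.
PIP = 585/65.0 + 10.0×1.15 + 4 = 9.0 + 11.5 + 4 = 24.5 cmH2O.

24.5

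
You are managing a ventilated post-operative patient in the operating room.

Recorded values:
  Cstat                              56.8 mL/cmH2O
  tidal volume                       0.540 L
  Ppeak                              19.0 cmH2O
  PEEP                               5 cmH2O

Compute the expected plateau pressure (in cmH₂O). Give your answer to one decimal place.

Pplat = PEEP + Vt / Cstat = 5 + 540 / 56.8 = 5 + 9.507 = 14.507 cmH2O.

14.5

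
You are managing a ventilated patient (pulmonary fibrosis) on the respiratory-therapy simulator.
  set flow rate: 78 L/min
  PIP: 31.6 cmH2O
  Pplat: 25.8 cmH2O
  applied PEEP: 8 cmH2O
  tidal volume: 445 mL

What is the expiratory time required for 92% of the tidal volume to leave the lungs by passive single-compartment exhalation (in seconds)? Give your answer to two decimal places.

0.28

Flow: 78 L/min ÷ 60 = 1.3 L/s.
R = (PIP − Pplat)/V̇ = (31.6 − 25.8) / 1.3 = 5.8/1.3 = 4.462 cmH2O·s/L.
C = Vt/(Pplat − PEEP) = 445.0 / (25.8 − 8) = 445.0/17.8 = 25.0 mL/cmH2O.
τ = R × C = 4.462 × 0.025 L/cmH2O = 0.1116 s.
t = −τ·ln(1 − 0.92) = −0.1116·ln(0.08) = 0.2819 s.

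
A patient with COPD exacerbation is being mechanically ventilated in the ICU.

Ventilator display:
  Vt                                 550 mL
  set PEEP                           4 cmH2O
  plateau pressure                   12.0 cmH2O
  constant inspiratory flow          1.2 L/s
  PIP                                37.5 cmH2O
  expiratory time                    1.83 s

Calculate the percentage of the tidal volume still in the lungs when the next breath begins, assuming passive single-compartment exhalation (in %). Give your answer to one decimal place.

R = (PIP − Pplat)/V̇ = (37.5 − 12.0) / 1.2 = 25.5/1.2 = 21.25 cmH2O·s/L.
C = Vt/(Pplat − PEEP) = 550.0 / (12.0 − 4) = 550.0/8.0 = 68.75 mL/cmH2O.
τ = R × C = 21.25 × 0.06875 L/cmH2O = 1.461 s.
Fraction remaining at end-expiration = e^(−Te/τ) = e^(−1.83/1.461) = 0.2858 → 28.58%.

28.6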